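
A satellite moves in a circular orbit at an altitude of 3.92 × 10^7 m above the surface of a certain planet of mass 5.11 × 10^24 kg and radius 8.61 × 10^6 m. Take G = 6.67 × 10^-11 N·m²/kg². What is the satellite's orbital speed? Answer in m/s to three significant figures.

2670 m/s

Orbital radius r = R + h = 8.61 × 10^6 + 3.92 × 10^7 = 4.781 × 10^7 m.
Gravity supplies the centripetal force: G M m / r² = m v² / r, so v = √(GM/r).
v = √(6.67 × 10^-11 × 5.11 × 10^24 / 4.781 × 10^7) = √(7.129 × 10^6) = 2670 m/s.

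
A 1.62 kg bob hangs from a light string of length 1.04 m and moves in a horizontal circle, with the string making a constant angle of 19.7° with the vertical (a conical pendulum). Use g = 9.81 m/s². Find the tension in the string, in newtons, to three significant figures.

Vertically the bob has no acceleration, so T cosθ = mg.
T = mg/cosθ = 1.62 × 9.81 / cos 19.7° = 15.89/0.9415 = 16.88 N.

16.9 N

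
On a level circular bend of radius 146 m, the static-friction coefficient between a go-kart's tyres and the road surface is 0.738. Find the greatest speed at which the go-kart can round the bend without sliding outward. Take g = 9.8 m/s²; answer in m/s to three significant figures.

32.5 m/s

On a flat curve, static friction is the only horizontal force, so it must supply the full centripetal force: μ_s m g = m v²/r.
Mass cancels: v_max = √(μ_s g r) = √(0.738 × 9.8 × 146) = √1056 = 32.50 m/s.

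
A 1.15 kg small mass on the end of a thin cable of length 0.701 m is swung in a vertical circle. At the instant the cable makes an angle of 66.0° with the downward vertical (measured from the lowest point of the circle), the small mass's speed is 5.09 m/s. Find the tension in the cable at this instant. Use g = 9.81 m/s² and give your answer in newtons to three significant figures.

47.1 N

Take the radial direction toward the centre of the circle as positive. The component of the weight along the string toward the centre is −mg cos φ (φ measured from the bottom), so Newton's second law along the string gives T − mg cos φ = m v²/r.
cos 66.0° = 0.4067, so T = m(v²/r + g cos φ) = 1.15 × ((5.09)²/0.701 + 9.81 × 0.4067) = 1.15 × (36.96 + (3.990)) = 1.15 × 40.95 = 47.09 N.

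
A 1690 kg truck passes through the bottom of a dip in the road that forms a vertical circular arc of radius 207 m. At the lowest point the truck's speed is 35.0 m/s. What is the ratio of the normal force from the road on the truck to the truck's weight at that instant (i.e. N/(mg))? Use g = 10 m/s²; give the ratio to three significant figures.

1.59

At the bottom, N − mg = mv²/r, so N = m(v²/r + g) and N/(mg) = v²/(rg) + 1 = (35.0)²/(207 × 10.0) + 1 = 0.5918 + 1 = 1.592.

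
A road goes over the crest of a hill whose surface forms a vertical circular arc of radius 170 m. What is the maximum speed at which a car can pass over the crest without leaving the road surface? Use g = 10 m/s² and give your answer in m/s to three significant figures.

41.2 m/s

At the crest the centre of the circle is below the car, so the net downward (centripetal) force is mg − N = mv²/r.
The car leaves the road when N → 0, giving v_max = √(g r) = √(10.0 × 170) = 41.23 m/s.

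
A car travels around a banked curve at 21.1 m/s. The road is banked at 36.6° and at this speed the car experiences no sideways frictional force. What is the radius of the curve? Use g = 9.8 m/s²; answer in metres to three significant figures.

61.2 m

Frictionless banking: tanθ = v²/(rg), so r = v²/(g tanθ).
r = (21.1)²/(9.8 × tan 36.6°) = 445.2/(9.8 × 0.7427) = 445.2/7.278 = 61.17 m.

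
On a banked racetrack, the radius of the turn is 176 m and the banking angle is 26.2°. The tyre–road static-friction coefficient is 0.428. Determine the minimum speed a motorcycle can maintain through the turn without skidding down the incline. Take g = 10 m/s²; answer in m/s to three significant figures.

9.65 m/s

At the minimum speed, friction acts up the slope at its limiting value f = μN. Radially (horizontal, toward centre): N sinθ − μN cosθ = mv²/r. Vertically: N cosθ + μN sinθ = mg.
Dividing: v² = r g (sinθ − μcosθ)/(cosθ + μsinθ).
sinθ − μcosθ = 0.4415 − 0.428×0.8973 = 0.05748; cosθ + μsinθ = 0.8973 + 0.428×0.4415 = 1.086.
v² = 176 × 10.0 × 0.05748/1.086 = 93.13 m²/s², so v = 9.651 m/s.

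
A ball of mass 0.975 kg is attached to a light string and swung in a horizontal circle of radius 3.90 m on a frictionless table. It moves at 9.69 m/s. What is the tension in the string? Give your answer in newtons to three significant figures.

23.5 N

The tension is the only horizontal force, so it supplies the full centripetal force: T = m v²/r = 0.975 × (9.690)²/3.90 = 0.975 × 93.90/3.90 = 23.47 N.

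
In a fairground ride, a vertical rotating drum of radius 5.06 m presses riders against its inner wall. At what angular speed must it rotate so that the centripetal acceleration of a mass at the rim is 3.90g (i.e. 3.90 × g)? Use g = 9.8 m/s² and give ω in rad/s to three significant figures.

2.75 rad/s

Centripetal acceleration a_c = ω²r. Setting ω²r = 3.90g:
ω = √(3.90g / r) = √(3.90 × 9.8 / 5.06) = √7.553 = 2.748 rad/s.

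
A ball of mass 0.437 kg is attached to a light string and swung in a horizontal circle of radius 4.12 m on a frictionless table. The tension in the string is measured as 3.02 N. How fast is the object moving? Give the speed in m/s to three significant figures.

5.34 m/s

T = m v²/r ⇒ v = √(T r / m) = √(3.02 × 4.12 / 0.437) = √28.47 = 5.336 m/s.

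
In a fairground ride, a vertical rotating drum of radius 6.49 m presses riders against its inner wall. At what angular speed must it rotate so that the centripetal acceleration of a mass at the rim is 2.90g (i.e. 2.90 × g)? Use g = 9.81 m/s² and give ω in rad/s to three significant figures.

2.09 rad/s

Centripetal acceleration a_c = ω²r. Setting ω²r = 2.90g:
ω = √(2.90g / r) = √(2.90 × 9.81 / 6.49) = √4.384 = 2.094 rad/s.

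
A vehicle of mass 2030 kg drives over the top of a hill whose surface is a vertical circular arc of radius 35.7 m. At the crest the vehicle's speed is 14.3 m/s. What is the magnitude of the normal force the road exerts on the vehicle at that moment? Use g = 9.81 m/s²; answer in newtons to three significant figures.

8290 N

At the crest the centripetal acceleration points downward (toward the centre of the arc), so mg − N = mv²/r.
N = m(g − v²/r) = 2030 × (9.81 − (14.3)²/35.7) = 2030 × (9.81 − 5.728) = 2030 × 4.082 = 8286 N.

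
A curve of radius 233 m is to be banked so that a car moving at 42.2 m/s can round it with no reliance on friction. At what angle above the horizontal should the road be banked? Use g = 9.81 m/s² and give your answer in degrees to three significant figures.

37.9°

For a frictionless banked turn: horizontally N sinθ = mv²/r and vertically N cosθ = mg.
Dividing: tanθ = v²/(r g) = (42.2)²/(233 × 9.81) = 1781/2286 = 0.7791.
θ = arctan(0.7791) = 37.92°.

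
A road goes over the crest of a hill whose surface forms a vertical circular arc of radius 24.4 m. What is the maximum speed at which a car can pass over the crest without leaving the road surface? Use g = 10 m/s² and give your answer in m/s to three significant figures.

At the crest the centre of the circle is below the car, so the net downward (centripetal) force is mg − N = mv²/r.
The car leaves the road when N → 0, giving v_max = √(g r) = √(10.0 × 24.4) = 15.62 m/s.

15.6 m/s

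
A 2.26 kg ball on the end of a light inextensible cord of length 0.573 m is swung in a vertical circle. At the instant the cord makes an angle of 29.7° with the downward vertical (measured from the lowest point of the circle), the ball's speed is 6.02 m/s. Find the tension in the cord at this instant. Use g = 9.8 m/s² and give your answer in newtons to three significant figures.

Take the radial direction toward the centre of the circle as positive. The component of the weight along the string toward the centre is −mg cos φ (φ measured from the bottom), so Newton's second law along the string gives T − mg cos φ = m v²/r.
cos 29.7° = 0.8686, so T = m(v²/r + g cos φ) = 2.26 × ((6.02)²/0.573 + 9.8 × 0.8686) = 2.26 × (63.25 + (8.513)) = 2.26 × 71.76 = 162.2 N.

162 N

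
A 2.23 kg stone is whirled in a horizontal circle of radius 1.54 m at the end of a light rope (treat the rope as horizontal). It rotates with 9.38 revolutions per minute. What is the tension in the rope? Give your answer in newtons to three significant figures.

3.31 N

ω = 9.38 rev/min × 2π/60 = 0.9823 rad/s, so v = ωr = 0.9823 × 1.54 = 1.513 m/s.
The tension is the only horizontal force, so it supplies the full centripetal force: T = m v²/r = 2.23 × (1.513)²/1.54 = 2.23 × 2.288/1.54 = 3.314 N.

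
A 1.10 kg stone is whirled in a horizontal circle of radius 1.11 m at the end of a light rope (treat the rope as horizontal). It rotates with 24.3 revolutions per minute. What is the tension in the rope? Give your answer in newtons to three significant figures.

ω = 24.3 rev/min × 2π/60 = 2.545 rad/s, so v = ωr = 2.545 × 1.11 = 2.825 m/s.
The tension is the only horizontal force, so it supplies the full centripetal force: T = m v²/r = 1.10 × (2.825)²/1.11 = 1.10 × 7.978/1.11 = 7.907 N.

7.91 N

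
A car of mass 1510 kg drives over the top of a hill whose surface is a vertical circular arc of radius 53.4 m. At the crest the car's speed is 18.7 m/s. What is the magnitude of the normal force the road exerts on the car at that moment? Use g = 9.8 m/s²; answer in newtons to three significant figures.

At the crest the centripetal acceleration points downward (toward the centre of the arc), so mg − N = mv²/r.
N = m(g − v²/r) = 1510 × (9.8 − (18.7)²/53.4) = 1510 × (9.8 − 6.549) = 1510 × 3.251 = 4910 N.

4910 N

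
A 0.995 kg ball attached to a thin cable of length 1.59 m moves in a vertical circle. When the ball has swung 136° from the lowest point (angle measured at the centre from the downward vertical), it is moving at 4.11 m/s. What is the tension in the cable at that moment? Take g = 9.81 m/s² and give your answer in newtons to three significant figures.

3.55 N

Take the radial direction toward the centre of the circle as positive. The component of the weight along the string toward the centre is −mg cos φ (φ measured from the bottom), so Newton's second law along the string gives T − mg cos φ = m v²/r.
cos 136° = -0.7193, so T = m(v²/r + g cos φ) = 0.995 × ((4.11)²/1.59 + 9.81 × -0.7193) = 0.995 × (10.62 + (-7.057)) = 0.995 × 3.567 = 3.549 N.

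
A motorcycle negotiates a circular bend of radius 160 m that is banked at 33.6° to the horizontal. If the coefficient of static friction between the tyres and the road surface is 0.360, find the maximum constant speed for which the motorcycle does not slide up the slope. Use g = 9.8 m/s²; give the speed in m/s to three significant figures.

45.9 m/s

At the maximum speed, friction acts down the slope at its limiting value f = μN. Radially (horizontal, toward centre): N sinθ + μN cosθ = mv²/r. Vertically: N cosθ − μN sinθ = mg.
Dividing: v² = r g (sinθ + μcosθ)/(cosθ − μsinθ).
sinθ + μcosθ = 0.5534 + 0.360×0.8329 = 0.8532; cosθ − μsinθ = 0.8329 − 0.360×0.5534 = 0.6337.
v² = 160 × 9.8 × 0.8532/0.6337 = 2111 m²/s², so v = 45.95 m/s.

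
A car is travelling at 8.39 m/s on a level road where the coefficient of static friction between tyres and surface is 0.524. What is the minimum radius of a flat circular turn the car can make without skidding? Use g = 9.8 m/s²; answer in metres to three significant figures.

13.7 m

At the limit, μ_s m g = m v²/r, so r_min = v²/(μ_s g) = (8.39)²/(0.524 × 9.8) = 70.39/5.135 = 13.71 m.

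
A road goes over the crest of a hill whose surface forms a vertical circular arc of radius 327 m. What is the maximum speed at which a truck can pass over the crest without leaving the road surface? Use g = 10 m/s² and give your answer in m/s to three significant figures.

57.2 m/s

At the crest the centre of the circle is below the truck, so the net downward (centripetal) force is mg − N = mv²/r.
The truck leaves the road when N → 0, giving v_max = √(g r) = √(10.0 × 327) = 57.18 m/s.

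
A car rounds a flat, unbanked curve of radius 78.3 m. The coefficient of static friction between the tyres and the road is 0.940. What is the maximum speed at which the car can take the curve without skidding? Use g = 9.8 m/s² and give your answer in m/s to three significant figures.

On a flat curve, static friction is the only horizontal force, so it must supply the full centripetal force: μ_s m g = m v²/r.
Mass cancels: v_max = √(μ_s g r) = √(0.940 × 9.8 × 78.3) = √721.3 = 26.86 m/s.

26.9 m/s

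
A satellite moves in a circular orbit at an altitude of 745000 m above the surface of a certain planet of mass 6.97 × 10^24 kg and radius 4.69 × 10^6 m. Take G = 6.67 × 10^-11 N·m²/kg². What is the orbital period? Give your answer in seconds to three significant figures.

r = R + h = 4.69 × 10^6 + 745000 = 5.435 × 10^6 m. Gravity provides the centripetal force: G M m / r² = m v² / r ⇒ v = √(GM/r) = 9249 m/s.
T = 2πr/v = 2π × 5.435 × 10^6 / 9249 = 3692 s.

3690 s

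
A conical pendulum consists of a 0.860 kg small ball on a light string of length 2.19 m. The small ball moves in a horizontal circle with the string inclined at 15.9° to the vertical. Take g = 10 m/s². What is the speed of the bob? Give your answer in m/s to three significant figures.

The radius of the circle is r = L sinθ = 2.19 × sin 15.9° = 0.6000 m.
Horizontally T sinθ = mv²/r and vertically T cosθ = mg, so tanθ = v²/(rg).
v = √(r g tanθ) = √(0.6000 × 10.0 × 0.2849) = √1.709 = 1.307 m/s.

1.31 m/s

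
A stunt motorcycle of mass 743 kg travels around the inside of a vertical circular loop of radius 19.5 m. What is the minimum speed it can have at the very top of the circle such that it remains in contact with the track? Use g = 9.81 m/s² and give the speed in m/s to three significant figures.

At the top, both weight mg and N point toward the centre: N + mg = mv²/r.
At minimum speed N → 0, so mg = mv_min²/r ⇒ v_min = √(g r) = √(9.81 × 19.5) = 13.83 m/s.

13.8 m/s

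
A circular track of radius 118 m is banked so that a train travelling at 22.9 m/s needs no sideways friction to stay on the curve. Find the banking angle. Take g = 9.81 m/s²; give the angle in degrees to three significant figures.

24.4°

With no friction, the horizontal component of the normal force provides the centripetal force: N sinθ = mv²/r, while N cosθ = mg vertically.
Dividing: tanθ = v²/(r g) = (22.9)²/(118 × 9.81) = 524.4/1158 = 0.4530.
θ = arctan(0.4530) = 24.37°.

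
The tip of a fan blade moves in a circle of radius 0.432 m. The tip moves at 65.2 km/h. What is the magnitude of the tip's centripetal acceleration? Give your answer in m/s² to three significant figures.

759 m/s²

v = 65.2 km/h = 65.2/3.6 = 18.11 m/s.
a_c = v²/r = (18.11)²/0.432 = 328.0/0.432 = 759.3 m/s².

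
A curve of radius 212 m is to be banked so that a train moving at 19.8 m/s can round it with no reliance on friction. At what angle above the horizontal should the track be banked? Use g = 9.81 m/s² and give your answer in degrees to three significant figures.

With no friction, the horizontal component of the normal force provides the centripetal force: N sinθ = mv²/r, while N cosθ = mg vertically.
Dividing: tanθ = v²/(r g) = (19.8)²/(212 × 9.81) = 392.0/2080 = 0.1885.
θ = arctan(0.1885) = 10.68°.

10.7°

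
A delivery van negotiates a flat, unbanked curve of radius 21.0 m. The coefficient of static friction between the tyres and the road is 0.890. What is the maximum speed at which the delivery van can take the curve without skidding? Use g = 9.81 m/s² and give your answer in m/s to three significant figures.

13.5 m/s

The only inward force on a level bend is static friction, so at the limit f_s = μ_s N = μ_s m g = m v²/r.
Mass cancels: v_max = √(μ_s g r) = √(0.890 × 9.81 × 21.0) = √183.3 = 13.54 m/s.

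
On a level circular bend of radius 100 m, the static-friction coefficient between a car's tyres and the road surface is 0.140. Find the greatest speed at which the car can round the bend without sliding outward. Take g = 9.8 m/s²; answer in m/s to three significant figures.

Friction provides the centripetal force on a flat curve. At maximum speed it is at its limiting value: μ_s m g = m v²/r.
Mass cancels: v_max = √(μ_s g r) = √(0.140 × 9.8 × 100) = √137.2 = 11.71 m/s.

11.7 m/s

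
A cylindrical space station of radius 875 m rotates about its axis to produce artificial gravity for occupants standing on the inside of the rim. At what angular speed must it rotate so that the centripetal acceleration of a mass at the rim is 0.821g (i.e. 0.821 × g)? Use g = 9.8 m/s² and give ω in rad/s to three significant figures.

0.0959 rad/s

Centripetal acceleration a_c = ω²r. Setting ω²r = 0.821g:
ω = √(0.821g / r) = √(0.821 × 9.8 / 875) = √0.009195 = 0.09589 rad/s.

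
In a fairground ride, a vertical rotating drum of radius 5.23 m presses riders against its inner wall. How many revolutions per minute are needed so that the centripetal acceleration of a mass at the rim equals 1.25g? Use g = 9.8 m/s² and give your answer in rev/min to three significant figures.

Require ω²r = 1.25g, so ω = √(1.25 × 9.8/5.23) = 1.530 rad/s.
In rev/min: ω × 60/(2π) = 1.530 × 60/(2π) = 14.61 rev/min.

14.6 rev/min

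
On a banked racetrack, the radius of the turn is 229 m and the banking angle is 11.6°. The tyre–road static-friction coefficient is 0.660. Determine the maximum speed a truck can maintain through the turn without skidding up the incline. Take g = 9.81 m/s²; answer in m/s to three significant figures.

47.4 m/s

At the maximum speed, friction acts down the slope at its limiting value f = μN. Radially (horizontal, toward centre): N sinθ + μN cosθ = mv²/r. Vertically: N cosθ − μN sinθ = mg.
Dividing: v² = r g (sinθ + μcosθ)/(cosθ − μsinθ).
sinθ + μcosθ = 0.2011 + 0.660×0.9796 = 0.8476; cosθ − μsinθ = 0.9796 − 0.660×0.2011 = 0.8469.
v² = 229 × 9.81 × 0.8476/0.8469 = 2248 m²/s², so v = 47.42 m/s.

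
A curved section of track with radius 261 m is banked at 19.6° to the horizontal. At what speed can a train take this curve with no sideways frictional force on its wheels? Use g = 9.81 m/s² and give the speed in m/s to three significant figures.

30.2 m/s

On a frictionless banked curve, N sinθ = mv²/r and N cosθ = mg, so tanθ = v²/(rg).
v = √(r g tanθ) = √(261 × 9.81 × tan 19.6°) = √(261 × 9.81 × 0.3561) = √911.7 = 30.19 m/s.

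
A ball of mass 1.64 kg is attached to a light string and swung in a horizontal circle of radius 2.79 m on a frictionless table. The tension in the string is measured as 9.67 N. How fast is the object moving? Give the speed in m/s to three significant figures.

4.06 m/s

T = m v²/r ⇒ v = √(T r / m) = √(9.67 × 2.79 / 1.64) = √16.45 = 4.056 m/s.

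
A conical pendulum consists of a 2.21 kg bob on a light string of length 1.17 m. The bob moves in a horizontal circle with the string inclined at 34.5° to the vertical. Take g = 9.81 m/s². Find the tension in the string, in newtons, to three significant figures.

Vertically the bob has no acceleration, so T cosθ = mg.
T = mg/cosθ = 2.21 × 9.81 / cos 34.5° = 21.68/0.8241 = 26.31 N.

26.3 N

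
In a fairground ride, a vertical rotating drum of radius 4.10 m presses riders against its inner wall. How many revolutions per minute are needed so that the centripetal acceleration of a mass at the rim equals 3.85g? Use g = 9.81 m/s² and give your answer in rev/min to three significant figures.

Require ω²r = 3.85g, so ω = √(3.85 × 9.81/4.10) = 3.035 rad/s.
In rev/min: ω × 60/(2π) = 3.035 × 60/(2π) = 28.98 rev/min.

29.0 rev/min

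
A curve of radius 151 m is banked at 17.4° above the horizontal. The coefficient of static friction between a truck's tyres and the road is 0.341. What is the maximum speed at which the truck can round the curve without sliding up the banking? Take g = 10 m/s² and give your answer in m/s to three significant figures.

At the maximum speed, friction acts down the slope at its limiting value f = μN. Radially (horizontal, toward centre): N sinθ + μN cosθ = mv²/r. Vertically: N cosθ − μN sinθ = mg.
Dividing: v² = r g (sinθ + μcosθ)/(cosθ − μsinθ).
sinθ + μcosθ = 0.2990 + 0.341×0.9542 = 0.6244; cosθ − μsinθ = 0.9542 − 0.341×0.2990 = 0.8523.
v² = 151 × 10.0 × 0.6244/0.8523 = 1106 m²/s², so v = 33.26 m/s.

33.3 m/s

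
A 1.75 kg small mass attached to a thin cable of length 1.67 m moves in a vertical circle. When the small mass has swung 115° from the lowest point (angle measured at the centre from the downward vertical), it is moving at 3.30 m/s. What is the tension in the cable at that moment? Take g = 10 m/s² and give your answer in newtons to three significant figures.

Take the radial direction toward the centre of the circle as positive. The component of the weight along the string toward the centre is −mg cos φ (φ measured from the bottom), so Newton's second law along the string gives T − mg cos φ = m v²/r.
cos 115° = -0.4226, so T = m(v²/r + g cos φ) = 1.75 × ((3.30)²/1.67 + 10.0 × -0.4226) = 1.75 × (6.521 + (-4.226)) = 1.75 × 2.295 = 4.016 N.

4.02 N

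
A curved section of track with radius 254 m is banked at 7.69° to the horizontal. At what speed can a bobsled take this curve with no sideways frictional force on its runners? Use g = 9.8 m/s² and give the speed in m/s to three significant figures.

18.3 m/s

On a frictionless banked curve, N sinθ = mv²/r and N cosθ = mg, so tanθ = v²/(rg).
v = √(r g tanθ) = √(254 × 9.8 × tan 7.69°) = √(254 × 9.8 × 0.1350) = √336.1 = 18.33 m/s.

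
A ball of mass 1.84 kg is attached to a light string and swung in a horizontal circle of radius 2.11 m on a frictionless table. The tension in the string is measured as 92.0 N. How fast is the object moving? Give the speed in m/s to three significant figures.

10.3 m/s

T = m v²/r ⇒ v = √(T r / m) = √(92.0 × 2.11 / 1.84) = √105.5 = 10.27 m/s.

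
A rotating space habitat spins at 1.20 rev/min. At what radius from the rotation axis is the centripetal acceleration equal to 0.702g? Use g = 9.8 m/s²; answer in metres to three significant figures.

436 m

ω = 1.20 rev/min × 2π/60 = 0.1257 rad/s.
a_c = ω²r = 0.702g ⇒ r = 0.702 × 9.8 / (0.1257)² = 6.880/0.01579 = 435.7 m.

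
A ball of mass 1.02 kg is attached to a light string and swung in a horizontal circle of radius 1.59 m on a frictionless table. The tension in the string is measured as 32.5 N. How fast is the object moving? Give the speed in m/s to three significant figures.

7.12 m/s

T = m v²/r ⇒ v = √(T r / m) = √(32.5 × 1.59 / 1.02) = √50.66 = 7.118 m/s.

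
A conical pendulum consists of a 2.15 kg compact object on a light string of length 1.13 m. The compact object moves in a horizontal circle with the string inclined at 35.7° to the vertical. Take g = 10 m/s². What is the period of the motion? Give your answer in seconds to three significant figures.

1.90 s

r = L sinθ = 0.6594 m. From T sinθ = mω²r and T cosθ = mg: tanθ = ω²r/g, so ω² = g tanθ / r = g/(L cosθ).
ω = √(g/(L cosθ)) = √(10.0/(1.13 × 0.8121)) = √10.90 = 3.301 rad/s.
Period = 2π/ω = 1.903 s.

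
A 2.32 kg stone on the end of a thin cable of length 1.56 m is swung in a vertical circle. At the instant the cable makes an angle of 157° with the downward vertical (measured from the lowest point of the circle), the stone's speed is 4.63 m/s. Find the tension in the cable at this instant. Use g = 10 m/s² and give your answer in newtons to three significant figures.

10.5 N

Take the radial direction toward the centre of the circle as positive. The component of the weight along the string toward the centre is −mg cos φ (φ measured from the bottom), so Newton's second law along the string gives T − mg cos φ = m v²/r.
cos 157° = -0.9205, so T = m(v²/r + g cos φ) = 2.32 × ((4.63)²/1.56 + 10.0 × -0.9205) = 2.32 × (13.74 + (-9.205)) = 2.32 × 4.537 = 10.52 N.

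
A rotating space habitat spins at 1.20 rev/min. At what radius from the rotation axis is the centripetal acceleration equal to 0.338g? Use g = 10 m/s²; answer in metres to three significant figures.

214 m

ω = 1.20 rev/min × 2π/60 = 0.1257 rad/s.
a_c = ω²r = 0.338g ⇒ r = 0.338 × 10.0 / (0.1257)² = 3.380/0.01579 = 214.0 m.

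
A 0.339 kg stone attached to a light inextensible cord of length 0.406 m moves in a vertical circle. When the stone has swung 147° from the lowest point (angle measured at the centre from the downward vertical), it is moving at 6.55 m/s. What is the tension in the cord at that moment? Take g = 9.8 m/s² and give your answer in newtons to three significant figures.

Take the radial direction toward the centre of the circle as positive. The component of the weight along the string toward the centre is −mg cos φ (φ measured from the bottom), so Newton's second law along the string gives T − mg cos φ = m v²/r.
cos 147° = -0.8387, so T = m(v²/r + g cos φ) = 0.339 × ((6.55)²/0.406 + 9.8 × -0.8387) = 0.339 × (105.7 + (-8.219)) = 0.339 × 97.45 = 33.04 N.

33.0 N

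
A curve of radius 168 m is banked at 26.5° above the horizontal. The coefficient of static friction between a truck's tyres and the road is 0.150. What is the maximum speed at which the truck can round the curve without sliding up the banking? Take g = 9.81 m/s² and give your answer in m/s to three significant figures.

34.0 m/s

At the maximum speed, friction acts down the slope at its limiting value f = μN. Radially (horizontal, toward centre): N sinθ + μN cosθ = mv²/r. Vertically: N cosθ − μN sinθ = mg.
Dividing: v² = r g (sinθ + μcosθ)/(cosθ − μsinθ).
sinθ + μcosθ = 0.4462 + 0.150×0.8949 = 0.5804; cosθ − μsinθ = 0.8949 − 0.150×0.4462 = 0.8280.
v² = 168 × 9.81 × 0.5804/0.8280 = 1155 m²/s², so v = 33.99 m/s.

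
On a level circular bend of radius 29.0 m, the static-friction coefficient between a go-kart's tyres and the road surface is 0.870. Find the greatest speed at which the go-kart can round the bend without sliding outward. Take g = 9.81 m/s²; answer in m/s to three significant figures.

15.7 m/s

The only inward force on a level bend is static friction, so at the limit f_s = μ_s N = μ_s m g = m v²/r.
Mass cancels: v_max = √(μ_s g r) = √(0.870 × 9.81 × 29.0) = √247.5 = 15.73 m/s.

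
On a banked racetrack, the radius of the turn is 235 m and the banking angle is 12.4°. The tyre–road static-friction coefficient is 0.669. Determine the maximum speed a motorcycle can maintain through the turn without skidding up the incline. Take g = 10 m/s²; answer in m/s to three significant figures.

At the maximum speed, friction acts down the slope at its limiting value f = μN. Radially (horizontal, toward centre): N sinθ + μN cosθ = mv²/r. Vertically: N cosθ − μN sinθ = mg.
Dividing: v² = r g (sinθ + μcosθ)/(cosθ − μsinθ).
sinθ + μcosθ = 0.2147 + 0.669×0.9767 = 0.8681; cosθ − μsinθ = 0.9767 − 0.669×0.2147 = 0.8330.
v² = 235 × 10.0 × 0.8681/0.8330 = 2449 m²/s², so v = 49.49 m/s.

49.5 m/s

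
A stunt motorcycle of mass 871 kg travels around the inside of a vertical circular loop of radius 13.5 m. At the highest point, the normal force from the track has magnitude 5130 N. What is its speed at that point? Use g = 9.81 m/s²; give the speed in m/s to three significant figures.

At the top, N + mg = mv²/r, so v = √(r(N/m + g)) = √(13.5 × (5130/871 + 9.81)) = √(13.5 × 15.70) = √211.9 = 14.56 m/s.

14.6 m/s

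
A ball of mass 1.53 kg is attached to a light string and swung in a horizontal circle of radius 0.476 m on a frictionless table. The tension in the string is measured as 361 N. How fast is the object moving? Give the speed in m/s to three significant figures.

10.6 m/s

T = m v²/r ⇒ v = √(T r / m) = √(361 × 0.476 / 1.53) = √112.3 = 10.60 m/s.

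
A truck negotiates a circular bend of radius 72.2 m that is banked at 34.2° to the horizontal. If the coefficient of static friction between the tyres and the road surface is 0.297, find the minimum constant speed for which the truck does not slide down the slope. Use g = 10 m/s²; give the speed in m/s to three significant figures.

At the minimum speed, friction acts up the slope at its limiting value f = μN. Radially (horizontal, toward centre): N sinθ − μN cosθ = mv²/r. Vertically: N cosθ + μN sinθ = mg.
Dividing: v² = r g (sinθ − μcosθ)/(cosθ + μsinθ).
sinθ − μcosθ = 0.5621 − 0.297×0.8271 = 0.3164; cosθ + μsinθ = 0.8271 + 0.297×0.5621 = 0.9940.
v² = 72.2 × 10.0 × 0.3164/0.9940 = 229.8 m²/s², so v = 15.16 m/s.

15.2 m/s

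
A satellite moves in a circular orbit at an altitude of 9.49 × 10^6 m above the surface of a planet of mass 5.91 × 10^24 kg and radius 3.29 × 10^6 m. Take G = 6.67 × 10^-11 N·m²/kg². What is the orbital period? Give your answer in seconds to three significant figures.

r = R + h = 3.29 × 10^6 + 9.49 × 10^6 = 1.278 × 10^7 m. Gravity provides the centripetal force: G M m / r² = m v² / r ⇒ v = √(GM/r) = 5554 m/s.
T = 2πr/v = 2π × 1.278 × 10^7 / 5554 = 14460 s.

14500 s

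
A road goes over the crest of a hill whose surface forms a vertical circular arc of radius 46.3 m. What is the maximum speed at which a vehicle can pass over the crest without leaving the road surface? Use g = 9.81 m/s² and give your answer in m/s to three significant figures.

21.3 m/s

At the crest the centre of the circle is below the vehicle, so the net downward (centripetal) force is mg − N = mv²/r.
The vehicle leaves the road when N → 0, giving v_max = √(g r) = √(9.81 × 46.3) = 21.31 m/s.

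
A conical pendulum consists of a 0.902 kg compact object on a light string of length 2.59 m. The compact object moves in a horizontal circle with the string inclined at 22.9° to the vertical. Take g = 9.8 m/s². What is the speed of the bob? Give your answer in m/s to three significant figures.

The radius of the circle is r = L sinθ = 2.59 × sin 22.9° = 1.008 m.
Horizontally T sinθ = mv²/r and vertically T cosθ = mg, so tanθ = v²/(rg).
v = √(r g tanθ) = √(1.008 × 9.8 × 0.4224) = √4.172 = 2.043 m/s.

2.04 m/s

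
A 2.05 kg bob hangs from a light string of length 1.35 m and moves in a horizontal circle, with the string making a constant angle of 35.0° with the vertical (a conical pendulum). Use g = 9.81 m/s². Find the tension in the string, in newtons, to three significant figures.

Vertically the bob has no acceleration, so T cosθ = mg.
T = mg/cosθ = 2.05 × 9.81 / cos 35.0° = 20.11/0.8192 = 24.55 N.

24.6 N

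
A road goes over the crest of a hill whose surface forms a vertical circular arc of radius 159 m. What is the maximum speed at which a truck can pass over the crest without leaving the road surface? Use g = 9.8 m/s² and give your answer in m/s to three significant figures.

39.5 m/s

At the crest the centre of the circle is below the truck, so the net downward (centripetal) force is mg − N = mv²/r.
The truck leaves the road when N → 0, giving v_max = √(g r) = √(9.8 × 159) = 39.47 m/s.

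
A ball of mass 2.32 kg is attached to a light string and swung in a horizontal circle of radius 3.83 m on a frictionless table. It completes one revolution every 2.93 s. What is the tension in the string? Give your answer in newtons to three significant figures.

v = 2πr/T = 2π × 3.83/2.93 = 8.213 m/s.
The tension is the only horizontal force, so it supplies the full centripetal force: T = m v²/r = 2.32 × (8.213)²/3.83 = 2.32 × 67.46/3.83 = 40.86 N.

40.9 N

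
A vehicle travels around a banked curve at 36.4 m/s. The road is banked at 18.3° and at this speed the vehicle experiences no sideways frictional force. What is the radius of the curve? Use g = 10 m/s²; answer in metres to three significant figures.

Frictionless banking: tanθ = v²/(rg), so r = v²/(g tanθ).
r = (36.4)²/(10.0 × tan 18.3°) = 1325/(10.0 × 0.3307) = 1325/3.307 = 400.6 m.

401 m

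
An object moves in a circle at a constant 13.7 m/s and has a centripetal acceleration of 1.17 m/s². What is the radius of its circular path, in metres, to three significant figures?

a_c = v²/r ⇒ r = v²/a_c = (13.7)²/1.17 = 187.7/1.17 = 160.4 m.

160 m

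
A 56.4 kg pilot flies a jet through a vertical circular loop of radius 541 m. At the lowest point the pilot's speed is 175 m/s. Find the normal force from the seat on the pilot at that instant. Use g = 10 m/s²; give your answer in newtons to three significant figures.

3760 N

At the lowest point, N points up (toward the centre) and the weight mg points down (away from the centre), so the net inward force is N − mg = mv²/r.
N = m(v²/r + g) = 56.4 × ((175)²/541 + 10.0) = 56.4 × (56.61 + 10.0) = 56.4 × 66.61 = 3757 N.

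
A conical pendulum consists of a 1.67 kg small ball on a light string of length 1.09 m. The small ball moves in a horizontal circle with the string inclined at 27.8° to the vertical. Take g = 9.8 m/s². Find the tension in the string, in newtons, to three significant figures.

Vertically the bob has no acceleration, so T cosθ = mg.
T = mg/cosθ = 1.67 × 9.8 / cos 27.8° = 16.37/0.8846 = 18.50 N.

18.5 N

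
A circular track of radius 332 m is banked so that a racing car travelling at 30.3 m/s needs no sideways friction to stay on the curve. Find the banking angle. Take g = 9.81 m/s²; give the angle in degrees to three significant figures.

15.7°

With no friction, the horizontal component of the normal force provides the centripetal force: N sinθ = mv²/r, while N cosθ = mg vertically.
Dividing: tanθ = v²/(r g) = (30.3)²/(332 × 9.81) = 918.1/3257 = 0.2819.
θ = arctan(0.2819) = 15.74°.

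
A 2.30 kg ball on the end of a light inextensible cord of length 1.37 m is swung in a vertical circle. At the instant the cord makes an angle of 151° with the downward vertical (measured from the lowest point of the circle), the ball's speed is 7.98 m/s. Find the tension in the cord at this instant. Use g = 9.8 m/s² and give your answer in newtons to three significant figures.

87.2 N

Take the radial direction toward the centre of the circle as positive. The component of the weight along the string toward the centre is −mg cos φ (φ measured from the bottom), so Newton's second law along the string gives T − mg cos φ = m v²/r.
cos 151° = -0.8746, so T = m(v²/r + g cos φ) = 2.30 × ((7.98)²/1.37 + 9.8 × -0.8746) = 2.30 × (46.48 + (-8.571)) = 2.30 × 37.91 = 87.19 N.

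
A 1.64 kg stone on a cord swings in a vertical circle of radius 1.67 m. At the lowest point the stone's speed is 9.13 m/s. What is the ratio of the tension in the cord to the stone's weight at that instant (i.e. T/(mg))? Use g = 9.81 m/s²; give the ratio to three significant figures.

6.09

At the bottom, T − mg = mv²/r, so T = m(v²/r + g) and T/(mg) = v²/(rg) + 1 = (9.13)²/(1.67 × 9.81) + 1 = 5.088 + 1 = 6.088.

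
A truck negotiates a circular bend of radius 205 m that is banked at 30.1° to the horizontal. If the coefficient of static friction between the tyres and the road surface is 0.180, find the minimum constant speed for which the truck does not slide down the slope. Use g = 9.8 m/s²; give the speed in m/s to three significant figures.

27.0 m/s

At the minimum speed, friction acts up the slope at its limiting value f = μN. Radially (horizontal, toward centre): N sinθ − μN cosθ = mv²/r. Vertically: N cosθ + μN sinθ = mg.
Dividing: v² = r g (sinθ − μcosθ)/(cosθ + μsinθ).
sinθ − μcosθ = 0.5015 − 0.180×0.8652 = 0.3458; cosθ + μsinθ = 0.8652 + 0.180×0.5015 = 0.9554.
v² = 205 × 9.8 × 0.3458/0.9554 = 727.1 m²/s², so v = 26.96 m/s.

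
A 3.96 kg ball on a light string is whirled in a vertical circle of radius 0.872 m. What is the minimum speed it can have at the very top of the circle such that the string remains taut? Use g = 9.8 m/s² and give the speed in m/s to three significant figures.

2.92 m/s

At the top, both weight mg and T point toward the centre: T + mg = mv²/r.
At minimum speed T → 0, so mg = mv_min²/r ⇒ v_min = √(g r) = √(9.8 × 0.872) = 2.923 m/s.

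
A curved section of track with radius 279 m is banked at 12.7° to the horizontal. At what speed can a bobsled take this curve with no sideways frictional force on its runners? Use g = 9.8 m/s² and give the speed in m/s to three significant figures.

24.8 m/s

On a frictionless banked curve, N sinθ = mv²/r and N cosθ = mg, so tanθ = v²/(rg).
v = √(r g tanθ) = √(279 × 9.8 × tan 12.7°) = √(279 × 9.8 × 0.2254) = √616.2 = 24.82 m/s.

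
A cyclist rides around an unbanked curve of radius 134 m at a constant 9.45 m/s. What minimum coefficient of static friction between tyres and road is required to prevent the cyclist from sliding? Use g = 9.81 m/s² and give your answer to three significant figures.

0.0679

Friction provides the centripetal force: μ_s m g = m v²/r, so μ_s = v²/(g r) = (9.450)²/(9.81 × 134) = 89.30/1315 = 0.06793.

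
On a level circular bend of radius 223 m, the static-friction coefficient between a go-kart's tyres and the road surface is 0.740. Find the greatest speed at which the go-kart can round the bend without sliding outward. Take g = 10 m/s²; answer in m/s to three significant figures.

40.6 m/s

Friction provides the centripetal force on a flat curve. At maximum speed it is at its limiting value: μ_s m g = m v²/r.
Mass cancels: v_max = √(μ_s g r) = √(0.740 × 10.0 × 223) = √1650 = 40.62 m/s.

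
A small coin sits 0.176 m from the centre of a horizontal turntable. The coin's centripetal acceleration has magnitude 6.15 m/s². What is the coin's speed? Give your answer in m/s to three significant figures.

1.04 m/s

a_c = v²/r ⇒ v = √(a_c · r) = √(6.15 × 0.176) = √1.082 = 1.040 m/s.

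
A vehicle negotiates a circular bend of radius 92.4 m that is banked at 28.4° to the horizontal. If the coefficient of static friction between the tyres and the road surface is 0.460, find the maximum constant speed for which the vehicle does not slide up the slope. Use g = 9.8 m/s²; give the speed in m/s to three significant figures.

34.7 m/s

At the maximum speed, friction acts down the slope at its limiting value f = μN. Radially (horizontal, toward centre): N sinθ + μN cosθ = mv²/r. Vertically: N cosθ − μN sinθ = mg.
Dividing: v² = r g (sinθ + μcosθ)/(cosθ − μsinθ).
sinθ + μcosθ = 0.4756 + 0.460×0.8796 = 0.8803; cosθ − μsinθ = 0.8796 − 0.460×0.4756 = 0.6609.
v² = 92.4 × 9.8 × 0.8803/0.6609 = 1206 m²/s², so v = 34.73 m/s.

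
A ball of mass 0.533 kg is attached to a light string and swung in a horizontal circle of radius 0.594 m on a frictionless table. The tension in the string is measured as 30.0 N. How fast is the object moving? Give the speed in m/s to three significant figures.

T = m v²/r ⇒ v = √(T r / m) = √(30.0 × 0.594 / 0.533) = √33.43 = 5.782 m/s.

5.78 m/s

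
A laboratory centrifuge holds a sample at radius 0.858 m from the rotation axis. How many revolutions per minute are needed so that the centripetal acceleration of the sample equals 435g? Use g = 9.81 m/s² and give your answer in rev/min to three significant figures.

Require ω²r = 435g, so ω = √(435 × 9.81/0.858) = 70.52 rad/s.
In rev/min: ω × 60/(2π) = 70.52 × 60/(2π) = 673.5 rev/min.

673 rev/min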